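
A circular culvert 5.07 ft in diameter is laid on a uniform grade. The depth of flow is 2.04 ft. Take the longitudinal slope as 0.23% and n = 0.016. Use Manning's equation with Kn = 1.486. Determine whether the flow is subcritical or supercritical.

subcritical

For a circular section of diameter D = 5.07 ft at depth y = 2.04 ft, the central angle is θ = 2 arccos(1 − 2y/D) = 2.749 rad. Then A = (D²/8)(θ − sin θ) = 7.601 ft² and P = Dθ/2 = 6.968 ft.
Hydraulic radius R = A/P = 7.601/6.968 = 1.091 ft.
V = (1.486/n) R^(2/3) √S = (1.486/0.016) × 1.091^(2/3) × √0.0023 = 4.72 ft/s. Hydraulic depth D_h = A/T = 7.601/4.972 = 1.529 ft.
Froude number Fr = V/√(g·D_h) = 4.72/√(32.2×1.529) = 0.673, which is less than 1, so the flow is subcritical.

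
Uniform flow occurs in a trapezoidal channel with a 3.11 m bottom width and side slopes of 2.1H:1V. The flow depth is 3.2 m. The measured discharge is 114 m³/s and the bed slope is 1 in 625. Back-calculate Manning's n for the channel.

With bottom width b = 3.11 m and side slope z = 2.1: A = (b + zy)y = (3.11 + 2.1×3.2)×3.2 = 31.46 m²; P = b + 2y√(1+z²) = 3.11 + 2×3.2×2.326 = 18 m.
Hydraulic radius R = A/P = 31.46/18 = 1.748 m.
Rearranging Manning's equation: n = (1/Q) A R^(2/3) S^(1/2) = (1/114) × 31.46 × 1.748^(2/3) × √0.0016 = 0.016.

n = 0.016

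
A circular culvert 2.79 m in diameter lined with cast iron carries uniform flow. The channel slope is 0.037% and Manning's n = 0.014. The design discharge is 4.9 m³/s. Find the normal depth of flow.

y_n = 1.79 m

Manning's equation rearranged: A R^(2/3) = nQ / (1·√S) = 0.014 × 4.9 / (√0.00037) = 3.566.
At y = 1.98 m: A R^(2/3) = 4.098 — high.
At y = 1.23 m: A R^(2/3) = 1.931 — low.
At y = 1.79 m: A R^(2/3) = 3.57 — close enough.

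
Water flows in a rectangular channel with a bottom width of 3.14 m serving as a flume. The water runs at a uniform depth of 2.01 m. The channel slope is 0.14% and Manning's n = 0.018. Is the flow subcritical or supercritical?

Flow area A = b·y = 3.14 × 2.01 = 6.311 m². Wetted perimeter P = b + 2y = 3.14 + 2×2.01 = 7.16 m.
Hydraulic radius R = A/P = 6.311/7.16 = 0.8815 m.
V = (1/n) R^(2/3) √S = (1/0.018) × 0.8815^(2/3) × √0.0014 = 1.911 m/s. Hydraulic depth D_h = A/T = 6.311/3.14 = 2.01 m.
Froude number Fr = V/√(g·D_h) = 1.911/√(9.81×2.01) = 0.43, which is less than 1, so the flow is subcritical.

subcritical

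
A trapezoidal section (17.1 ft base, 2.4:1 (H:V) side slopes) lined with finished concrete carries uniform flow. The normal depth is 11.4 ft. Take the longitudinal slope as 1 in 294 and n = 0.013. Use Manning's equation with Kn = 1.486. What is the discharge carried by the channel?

Q = 11900 ft³/s

With bottom width b = 17.1 ft and side slope z = 2.4: A = (b + zy)y = (17.1 + 2.4×11.4)×11.4 = 506.8 ft²; P = b + 2y√(1+z²) = 17.1 + 2×11.4×2.6 = 76.38 ft.
Hydraulic radius R = A/P = 506.8/76.38 = 6.636 ft.
Manning's equation: Q = (1.486/n) A R^(2/3) S^(1/2) = (1.486/0.013) × 506.8 × 6.636^(2/3) × 0.003401^(1/2) = 11900 ft³/s.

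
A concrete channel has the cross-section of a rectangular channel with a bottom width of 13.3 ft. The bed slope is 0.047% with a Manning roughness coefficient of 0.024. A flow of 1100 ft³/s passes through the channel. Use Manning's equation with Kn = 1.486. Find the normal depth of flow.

Manning's equation rearranged: A R^(2/3) = nQ / (1.486·√S) = 0.024 × 1100 / (1.486 × √0.00047) = 819.5.
At y = 23.7 ft: A R^(2/3) = 945.2 — over.
At y = 16.2 ft: A R^(2/3) = 605.8 — short.
At y = 20.9 ft: A R^(2/3) = 817.6 — close enough.

y_n = 20.9 ft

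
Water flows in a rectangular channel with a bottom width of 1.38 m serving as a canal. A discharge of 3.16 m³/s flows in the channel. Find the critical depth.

y_c = 0.812 m

For a rectangular channel, critical depth y_c = (q²/g)^(1/3) where q = Q/b = 3.16/1.38 = 2.29 m²/s.
So y_c = (2.29²/9.81)^(1/3) = 0.812 m.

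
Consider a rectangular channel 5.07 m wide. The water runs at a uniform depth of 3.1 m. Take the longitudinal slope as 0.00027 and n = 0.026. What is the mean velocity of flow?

V = 0.789 m/s

Flow area A = b·y = 5.07 × 3.1 = 15.72 m². Wetted perimeter P = b + 2y = 5.07 + 2×3.1 = 11.27 m.
Hydraulic radius R = A/P = 15.72/11.27 = 1.395 m.
From Manning's equation, V = (1/n) R^(2/3) S^(1/2) = (1/0.026) × 1.395^(2/3) × 0.00027^(1/2) = 0.789 m/s.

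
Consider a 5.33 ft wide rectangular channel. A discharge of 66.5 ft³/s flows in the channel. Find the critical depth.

For a rectangular channel, critical depth y_c = (q²/g)^(1/3) where q = Q/b = 66.5/5.33 = 12.48 ft²/s.
So y_c = (12.48²/32.2)^(1/3) = 1.69 ft.

y_c = 1.69 ft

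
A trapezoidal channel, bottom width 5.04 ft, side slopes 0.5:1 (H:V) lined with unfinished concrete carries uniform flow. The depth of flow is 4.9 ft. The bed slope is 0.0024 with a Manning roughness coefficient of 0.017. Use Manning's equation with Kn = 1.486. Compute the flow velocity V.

V = 7.45 ft/s

With bottom width b = 5.04 ft and side slope z = 0.5: A = (b + zy)y = (5.04 + 0.5×4.9)×4.9 = 36.7 ft²; P = b + 2y√(1+z²) = 5.04 + 2×4.9×1.118 = 16 ft.
Hydraulic radius R = A/P = 36.7/16 = 2.294 ft.
From Manning's equation, V = (1.486/n) R^(2/3) S^(1/2) = (1.486/0.017) × 2.294^(2/3) × 0.0024^(1/2) = 7.45 ft/s.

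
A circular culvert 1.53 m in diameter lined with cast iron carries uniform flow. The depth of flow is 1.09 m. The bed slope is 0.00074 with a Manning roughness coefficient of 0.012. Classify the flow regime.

For a circular section of diameter D = 1.53 m at depth y = 1.09 m, the central angle is θ = 2 arccos(1 − 2y/D) = 4.019 rad. Then A = (D²/8)(θ − sin θ) = 1.401 m² and P = Dθ/2 = 3.075 m.
Hydraulic radius R = A/P = 1.401/3.075 = 0.4557 m.
V = (1/n) R^(2/3) √S = (1/0.012) × 0.4557^(2/3) × √0.00074 = 1.342 m/s. Hydraulic depth D_h = A/T = 1.401/1.385 = 1.012 m.
Froude number Fr = V/√(g·D_h) = 1.342/√(9.81×1.012) = 0.426, which is less than 1, so the flow is subcritical.

subcritical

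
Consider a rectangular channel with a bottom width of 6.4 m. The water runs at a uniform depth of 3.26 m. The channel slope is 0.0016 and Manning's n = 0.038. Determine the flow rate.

Flow area A = b·y = 6.4 × 3.26 = 20.86 m². Wetted perimeter P = b + 2y = 6.4 + 2×3.26 = 12.92 m.
Hydraulic radius R = A/P = 20.86/12.92 = 1.615 m.
Manning's equation: Q = (1/n) A R^(2/3) S^(1/2) = (1/0.038) × 20.86 × 1.615^(2/3) × 0.0016^(1/2) = 30.2 m³/s.

Q = 30.2 m³/s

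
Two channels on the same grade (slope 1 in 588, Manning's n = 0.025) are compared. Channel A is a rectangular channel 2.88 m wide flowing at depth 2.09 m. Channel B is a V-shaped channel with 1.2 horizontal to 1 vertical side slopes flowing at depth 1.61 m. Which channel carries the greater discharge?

channel A

Channel A: Flow area A = b·y = 2.88 × 2.09 = 6.019 m². Wetted perimeter P = b + 2y = 2.88 + 2×2.09 = 7.06 m. Hydraulic radius R = A/P = 6.019/7.06 = 0.8526 m. Q_A = (1/0.025)·6.019·0.8526^(2/3)·√0.001701 = 8.928 m³/s.
Channel B: For a triangular section with side slope z = 1.2: A = zy² = 1.2×1.61² = 3.111 m²; P = 2y√(1+z²) = 2×1.61×1.562 = 5.03 m. Hydraulic radius R = A/P = 3.111/5.03 = 0.6184 m. Q_B = (1/0.025)·3.111·0.6184^(2/3)·√0.001701 = 3.724 m³/s.
Q_A = 8.928 m³/s vs Q_B = 3.724 m³/s, so channel A carries more.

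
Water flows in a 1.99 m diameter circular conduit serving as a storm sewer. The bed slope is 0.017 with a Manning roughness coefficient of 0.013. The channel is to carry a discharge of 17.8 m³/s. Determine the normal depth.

y_n = 1.49 m

Manning's equation rearranged: A R^(2/3) = nQ / (1·√S) = 0.013 × 17.8 / (√0.017) = 1.775.
Trying y = 1.85 m: A R^(2/3) = 2.1 — over.
Trying y = 1.09 m: A R^(2/3) = 1.136 — short.
Trying y = 1.49 m: A R^(2/3) = 1.777 — ≈ 1.775.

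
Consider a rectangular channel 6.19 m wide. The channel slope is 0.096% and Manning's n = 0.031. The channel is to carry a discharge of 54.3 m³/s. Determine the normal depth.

Manning's equation rearranged: A R^(2/3) = nQ / (1·√S) = 0.031 × 54.3 / (√0.00096) = 54.33.
Try y = 4.92 m: A R^(2/3) = 46.72 — low.
Try y = 6.61 m: A R^(2/3) = 67.27 — high.
Try y = 5.55 m: A R^(2/3) = 54.3 — ≈ 54.33.

y_n = 5.55 m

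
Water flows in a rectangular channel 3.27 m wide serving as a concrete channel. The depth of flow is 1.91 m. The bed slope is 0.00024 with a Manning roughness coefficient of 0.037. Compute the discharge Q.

Q = 2.4 m³/s

Flow area A = b·y = 3.27 × 1.91 = 6.246 m². Wetted perimeter P = b + 2y = 3.27 + 2×1.91 = 7.09 m.
Hydraulic radius R = A/P = 6.246/7.09 = 0.8809 m.
Manning's equation: Q = (1/n) A R^(2/3) S^(1/2) = (1/0.037) × 6.246 × 0.8809^(2/3) × 0.00024^(1/2) = 2.4 m³/s.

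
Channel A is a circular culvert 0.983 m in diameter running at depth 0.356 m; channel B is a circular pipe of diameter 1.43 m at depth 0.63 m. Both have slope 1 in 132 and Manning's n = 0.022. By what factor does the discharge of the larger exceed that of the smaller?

3.89

Channel A: For a circular section of diameter D = 0.983 m at depth y = 0.356 m, the central angle is θ = 2 arccos(1 − 2y/D) = 2.583 rad. Then A = (D²/8)(θ − sin θ) = 0.248 m² and P = Dθ/2 = 1.27 m. Hydraulic radius R = A/P = 0.248/1.27 = 0.1953 m. Q_A = (1/0.022)·0.248·0.1953^(2/3)·√0.007576 = 0.3303 m³/s.
Channel B: For a circular section of diameter D = 1.43 m at depth y = 0.63 m, the central angle is θ = 2 arccos(1 − 2y/D) = 2.903 rad. Then A = (D²/8)(θ − sin θ) = 0.6818 m² and P = Dθ/2 = 2.076 m. Hydraulic radius R = A/P = 0.6818/2.076 = 0.3284 m. Q_B = (1/0.022)·0.6818·0.3284^(2/3)·√0.007576 = 1.284 m³/s.
The larger discharge is 1.284 m³/s and the smaller is 0.3303 m³/s; the ratio is 3.89.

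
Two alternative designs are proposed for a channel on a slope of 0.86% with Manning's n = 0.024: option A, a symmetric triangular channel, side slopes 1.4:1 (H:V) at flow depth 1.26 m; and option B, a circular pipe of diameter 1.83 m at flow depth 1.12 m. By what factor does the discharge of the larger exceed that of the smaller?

1.32

Channel A: For a triangular section with side slope z = 1.4: A = zy² = 1.4×1.26² = 2.223 m²; P = 2y√(1+z²) = 2×1.26×1.72 = 4.336 m. Hydraulic radius R = A/P = 2.223/4.336 = 0.5127 m. Q_A = (1/0.024)·2.223·0.5127^(2/3)·√0.0086 = 5.501 m³/s.
Channel B: For a circular section of diameter D = 1.83 m at depth y = 1.12 m, the central angle is θ = 2 arccos(1 − 2y/D) = 3.594 rad. Then A = (D²/8)(θ − sin θ) = 1.687 m² and P = Dθ/2 = 3.288 m. Hydraulic radius R = A/P = 1.687/3.288 = 0.5131 m. Q_B = (1/0.024)·1.687·0.5131^(2/3)·√0.0086 = 4.178 m³/s.
The larger discharge is 5.501 m³/s and the smaller is 4.178 m³/s; the ratio is 1.32.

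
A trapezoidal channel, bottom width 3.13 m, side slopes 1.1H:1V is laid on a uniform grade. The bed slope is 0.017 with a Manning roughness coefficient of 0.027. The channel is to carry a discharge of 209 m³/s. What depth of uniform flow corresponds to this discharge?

y_n = 3.81 m

Manning's equation rearranged: A R^(2/3) = nQ / (1·√S) = 0.027 × 209 / (√0.017) = 43.28.
Try y = 4.36 m: A R^(2/3) = 57.52 — high.
Try y = 3.81 m: A R^(2/3) = 43.23 — ≈ 43.28.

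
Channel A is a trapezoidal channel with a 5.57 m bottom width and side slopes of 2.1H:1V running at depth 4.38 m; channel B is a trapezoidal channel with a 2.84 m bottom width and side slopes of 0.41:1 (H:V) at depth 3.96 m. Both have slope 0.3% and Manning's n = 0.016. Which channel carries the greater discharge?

channel A

Channel A: With bottom width b = 5.57 m and side slope z = 2.1: A = (b + zy)y = (5.57 + 2.1×4.38)×4.38 = 64.68 m²; P = b + 2y√(1+z²) = 5.57 + 2×4.38×2.326 = 25.95 m. Hydraulic radius R = A/P = 64.68/25.95 = 2.493 m. Q_A = (1/0.016)·64.68·2.493^(2/3)·√0.003 = 407.1 m³/s.
Channel B: With bottom width b = 2.84 m and side slope z = 0.41: A = (b + zy)y = (2.84 + 0.41×3.96)×3.96 = 17.68 m²; P = b + 2y√(1+z²) = 2.84 + 2×3.96×1.081 = 11.4 m. Hydraulic radius R = A/P = 17.68/11.4 = 1.551 m. Q_B = (1/0.016)·17.68·1.551^(2/3)·√0.003 = 81.06 m³/s.
Q_A = 407.1 m³/s vs Q_B = 81.06 m³/s, so channel A carries more.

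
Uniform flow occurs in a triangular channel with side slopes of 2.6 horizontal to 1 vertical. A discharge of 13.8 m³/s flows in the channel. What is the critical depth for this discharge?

y_c = 1.42 m

At critical depth, Q² T / (g A³) = 1, i.e. A³/T = Q²/g = 13.8²/9.81 = 19.41.
Try y = 1.12 m: A³/T = 5.957 — too small.
Try y = 1.72 m: A³/T = 50.88 — too large.
Try y = 1.42 m: A³/T = 19.51 — close enough.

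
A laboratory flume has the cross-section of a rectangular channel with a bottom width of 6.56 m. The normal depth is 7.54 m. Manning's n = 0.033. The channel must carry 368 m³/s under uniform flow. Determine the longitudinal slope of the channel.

Flow area A = b·y = 6.56 × 7.54 = 49.46 m². Wetted perimeter P = b + 2y = 6.56 + 2×7.54 = 21.64 m.
Hydraulic radius R = A/P = 49.46/21.64 = 2.286 m.
From Manning's equation, S = [nQ / (1 A R^(2/3))]² = [0.033 × 368 / (1 × 49.46 × 2.286^(2/3))]² = 0.02.

S = 0.02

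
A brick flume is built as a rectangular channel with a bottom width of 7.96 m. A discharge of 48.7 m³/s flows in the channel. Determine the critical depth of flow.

y_c = 1.56 m

For a rectangular channel, critical depth y_c = (q²/g)^(1/3) where q = Q/b = 48.7/7.96 = 6.118 m²/s.
So y_c = (6.118²/9.81)^(1/3) = 1.56 m.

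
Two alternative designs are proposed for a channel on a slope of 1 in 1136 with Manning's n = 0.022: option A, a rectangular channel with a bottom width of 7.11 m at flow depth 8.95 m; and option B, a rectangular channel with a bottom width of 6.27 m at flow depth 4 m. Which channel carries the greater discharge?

channel A

Channel A: Flow area A = b·y = 7.11 × 8.95 = 63.63 m². Wetted perimeter P = b + 2y = 7.11 + 2×8.95 = 25.01 m. Hydraulic radius R = A/P = 63.63/25.01 = 2.544 m. Q_A = (1/0.022)·63.63·2.544^(2/3)·√0.0008803 = 159.9 m³/s.
Channel B: Flow area A = b·y = 6.27 × 4 = 25.08 m². Wetted perimeter P = b + 2y = 6.27 + 2×4 = 14.27 m. Hydraulic radius R = A/P = 25.08/14.27 = 1.758 m. Q_B = (1/0.022)·25.08·1.758^(2/3)·√0.0008803 = 49.26 m³/s.
Q_A = 159.9 m³/s vs Q_B = 49.26 m³/s, so channel A carries more.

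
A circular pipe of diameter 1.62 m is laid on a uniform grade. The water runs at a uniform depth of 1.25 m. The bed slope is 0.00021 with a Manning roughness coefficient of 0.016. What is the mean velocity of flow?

For a circular section of diameter D = 1.62 m at depth y = 1.25 m, the central angle is θ = 2 arccos(1 − 2y/D) = 4.29 rad. Then A = (D²/8)(θ − sin θ) = 1.707 m² and P = Dθ/2 = 3.475 m.
Hydraulic radius R = A/P = 1.707/3.475 = 0.4911 m.
From Manning's equation, V = (1/n) R^(2/3) S^(1/2) = (1/0.016) × 0.4911^(2/3) × 0.00021^(1/2) = 0.564 m/s.

V = 0.564 m/s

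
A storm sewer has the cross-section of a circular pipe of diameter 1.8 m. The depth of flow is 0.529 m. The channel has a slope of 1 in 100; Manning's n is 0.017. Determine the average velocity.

V = 2.65 m/s

For a circular section of diameter D = 1.8 m at depth y = 0.529 m, the central angle is θ = 2 arccos(1 − 2y/D) = 2.292 rad. Then A = (D²/8)(θ − sin θ) = 0.624 m² and P = Dθ/2 = 2.063 m.
Hydraulic radius R = A/P = 0.624/2.063 = 0.3025 m.
From Manning's equation, V = (1/n) R^(2/3) S^(1/2) = (1/0.017) × 0.3025^(2/3) × 0.01^(1/2) = 2.65 m/s.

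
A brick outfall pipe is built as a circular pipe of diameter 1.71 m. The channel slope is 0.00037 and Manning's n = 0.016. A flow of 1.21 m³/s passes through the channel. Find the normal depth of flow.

Manning's equation rearranged: A R^(2/3) = nQ / (1·√S) = 0.016 × 1.21 / (√0.00037) = 1.006.
At y = 0.883 m: A R^(2/3) = 0.688 — short.
At y = 1.13 m: A R^(2/3) = 1.009 — close enough.

y_n = 1.13 m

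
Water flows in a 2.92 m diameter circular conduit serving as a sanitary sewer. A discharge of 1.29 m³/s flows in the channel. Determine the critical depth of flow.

y_c = 0.478 m

At critical depth, Q² T / (g A³) = 1, i.e. A³/T = Q²/g = 1.29²/9.81 = 0.1696.
Trying y = 0.334 m: A³/T = 0.04112 — too small.
Trying y = 0.532 m: A³/T = 0.2574 — too large.
Trying y = 0.478 m: A³/T = 0.169 — matches.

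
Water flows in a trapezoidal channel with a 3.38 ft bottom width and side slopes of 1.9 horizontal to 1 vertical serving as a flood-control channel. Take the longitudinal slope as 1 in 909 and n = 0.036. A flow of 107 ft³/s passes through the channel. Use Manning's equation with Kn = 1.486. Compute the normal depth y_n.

y_n = 4.13 ft

Manning's equation rearranged: A R^(2/3) = nQ / (1.486·√S) = 0.036 × 107 / (1.486 × √0.0011) = 78.15.
Try y = 3.71 ft: A R^(2/3) = 61.49 — short.
Try y = 4.76 ft: A R^(2/3) = 108.4 — over.
Try y = 4.13 ft: A R^(2/3) = 78.34 — matches.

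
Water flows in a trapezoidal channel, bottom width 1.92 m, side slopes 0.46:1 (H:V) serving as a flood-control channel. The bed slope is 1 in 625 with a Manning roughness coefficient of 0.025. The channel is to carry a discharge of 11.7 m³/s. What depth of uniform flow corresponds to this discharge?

Manning's equation rearranged: A R^(2/3) = nQ / (1·√S) = 0.025 × 11.7 / (√0.0016) = 7.312.
At y = 2.64 m: A R^(2/3) = 8.658 — over.
At y = 1.89 m: A R^(2/3) = 4.793 — short.
At y = 2.4 m: A R^(2/3) = 7.294 — ≈ 7.312.

y_n = 2.4 m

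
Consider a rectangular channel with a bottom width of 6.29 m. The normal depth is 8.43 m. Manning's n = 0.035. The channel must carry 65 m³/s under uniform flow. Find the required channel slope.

Flow area A = b·y = 6.29 × 8.43 = 53.02 m². Wetted perimeter P = b + 2y = 6.29 + 2×8.43 = 23.15 m.
Hydraulic radius R = A/P = 53.02/23.15 = 2.29 m.
From Manning's equation, S = [nQ / (1 A R^(2/3))]² = [0.035 × 65 / (1 × 53.02 × 2.29^(2/3))]² = 0.00061.

S = 0.00061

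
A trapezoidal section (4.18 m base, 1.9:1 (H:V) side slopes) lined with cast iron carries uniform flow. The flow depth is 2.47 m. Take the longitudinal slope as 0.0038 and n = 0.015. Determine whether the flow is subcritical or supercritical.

With bottom width b = 4.18 m and side slope z = 1.9: A = (b + zy)y = (4.18 + 1.9×2.47)×2.47 = 21.92 m²; P = b + 2y√(1+z²) = 4.18 + 2×2.47×2.147 = 14.79 m.
Hydraulic radius R = A/P = 21.92/14.79 = 1.482 m.
V = (1/n) R^(2/3) √S = (1/0.015) × 1.482^(2/3) × √0.0038 = 5.342 m/s. Hydraulic depth D_h = A/T = 21.92/13.57 = 1.616 m.
Froude number Fr = V/√(g·D_h) = 5.342/√(9.81×1.616) = 1.34, which is greater than 1, so the flow is supercritical.

supercritical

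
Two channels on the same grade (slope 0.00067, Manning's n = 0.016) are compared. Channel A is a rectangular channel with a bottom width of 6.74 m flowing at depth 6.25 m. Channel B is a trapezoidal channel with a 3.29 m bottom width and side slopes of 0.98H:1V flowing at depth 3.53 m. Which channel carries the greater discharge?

Channel A: Flow area A = b·y = 6.74 × 6.25 = 42.12 m². Wetted perimeter P = b + 2y = 6.74 + 2×6.25 = 19.24 m. Hydraulic radius R = A/P = 42.12/19.24 = 2.189 m. Q_A = (1/0.016)·42.12·2.189^(2/3)·√0.00067 = 114.9 m³/s.
Channel B: With bottom width b = 3.29 m and side slope z = 0.98: A = (b + zy)y = (3.29 + 0.98×3.53)×3.53 = 23.83 m²; P = b + 2y√(1+z²) = 3.29 + 2×3.53×1.4 = 13.18 m. Hydraulic radius R = A/P = 23.83/13.18 = 1.808 m. Q_B = (1/0.016)·23.83·1.808^(2/3)·√0.00067 = 57.21 m³/s.
Q_A = 114.9 m³/s vs Q_B = 57.21 m³/s, so channel A carries more.

channel A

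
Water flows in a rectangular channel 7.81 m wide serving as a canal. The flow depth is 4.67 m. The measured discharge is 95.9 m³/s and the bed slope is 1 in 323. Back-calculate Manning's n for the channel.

n = 0.035

Flow area A = b·y = 7.81 × 4.67 = 36.47 m². Wetted perimeter P = b + 2y = 7.81 + 2×4.67 = 17.15 m.
Hydraulic radius R = A/P = 36.47/17.15 = 2.127 m.
Rearranging Manning's equation: n = (1/Q) A R^(2/3) S^(1/2) = (1/95.9) × 36.47 × 2.127^(2/3) × √0.003096 = 0.035.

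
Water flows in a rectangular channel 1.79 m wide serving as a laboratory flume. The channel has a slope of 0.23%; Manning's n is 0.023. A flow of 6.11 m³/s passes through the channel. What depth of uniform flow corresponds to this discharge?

Manning's equation rearranged: A R^(2/3) = nQ / (1·√S) = 0.023 × 6.11 / (√0.0023) = 2.93.
Try y = 2.58 m: A R^(2/3) = 3.517 — over.
Try y = 1.97 m: A R^(2/3) = 2.551 — short.
Try y = 2.21 m: A R^(2/3) = 2.929 — matches.

y_n = 2.21 m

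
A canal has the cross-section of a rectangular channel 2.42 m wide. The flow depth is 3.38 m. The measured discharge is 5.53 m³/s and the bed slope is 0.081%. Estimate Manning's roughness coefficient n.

n = 0.039

Flow area A = b·y = 2.42 × 3.38 = 8.18 m². Wetted perimeter P = b + 2y = 2.42 + 2×3.38 = 9.18 m.
Hydraulic radius R = A/P = 8.18/9.18 = 0.891 m.
Rearranging Manning's equation: n = (1/Q) A R^(2/3) S^(1/2) = (1/5.53) × 8.18 × 0.891^(2/3) × √0.00081 = 0.039.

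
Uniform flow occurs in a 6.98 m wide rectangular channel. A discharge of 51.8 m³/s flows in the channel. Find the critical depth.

For a rectangular channel, critical depth y_c = (q²/g)^(1/3) where q = Q/b = 51.8/6.98 = 7.421 m²/s.
So y_c = (7.421²/9.81)^(1/3) = 1.78 m.

y_c = 1.78 m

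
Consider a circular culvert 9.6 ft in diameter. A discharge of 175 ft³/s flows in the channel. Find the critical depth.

At critical depth, Q² T / (g A³) = 1, i.e. A³/T = Q²/g = 175²/32.2 = 951.1.
Trying y = 3.73 ft: A³/T = 1879 — high.
Trying y = 2.21 ft: A³/T = 247.1 — low.
Trying y = 3.13 ft: A³/T = 955.6 — ≈ 951.1.

y_c = 3.13 ft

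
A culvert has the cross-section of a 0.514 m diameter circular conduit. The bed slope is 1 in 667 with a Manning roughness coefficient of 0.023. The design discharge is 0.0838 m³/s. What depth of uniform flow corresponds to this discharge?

y_n = 0.397 m

Manning's equation rearranged: A R^(2/3) = nQ / (1·√S) = 0.023 × 0.0838 / (√0.001499) = 0.04978.
Trying y = 0.448 m: A R^(2/3) = 0.05539 — over.
Trying y = 0.332 m: A R^(2/3) = 0.03961 — short.
Trying y = 0.397 m: A R^(2/3) = 0.0498 — ≈ 0.04978.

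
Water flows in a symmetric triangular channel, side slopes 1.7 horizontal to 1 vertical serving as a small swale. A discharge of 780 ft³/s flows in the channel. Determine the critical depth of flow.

y_c = 6.66 ft

At critical depth, Q² T / (g A³) = 1, i.e. A³/T = Q²/g = 780²/32.2 = 18890.
At y = 7.98 ft: A³/T = 46760 — too large.
At y = 6.66 ft: A³/T = 18930 — matches.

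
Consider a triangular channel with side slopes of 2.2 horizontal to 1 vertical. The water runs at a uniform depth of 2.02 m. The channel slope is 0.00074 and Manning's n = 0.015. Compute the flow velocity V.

For a triangular section with side slope z = 2.2: A = zy² = 2.2×2.02² = 8.977 m²; P = 2y√(1+z²) = 2×2.02×2.417 = 9.763 m.
Hydraulic radius R = A/P = 8.977/9.763 = 0.9195 m.
From Manning's equation, V = (1/n) R^(2/3) S^(1/2) = (1/0.015) × 0.9195^(2/3) × 0.00074^(1/2) = 1.71 m/s.

V = 1.71 m/s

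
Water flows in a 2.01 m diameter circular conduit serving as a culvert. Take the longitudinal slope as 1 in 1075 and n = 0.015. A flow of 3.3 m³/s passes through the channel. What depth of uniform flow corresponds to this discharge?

y_n = 1.37 m

Manning's equation rearranged: A R^(2/3) = nQ / (1·√S) = 0.015 × 3.3 / (√0.0009302) = 1.623.
Try y = 1.68 m: A R^(2/3) = 2.04 — high.
Try y = 1.37 m: A R^(2/3) = 1.621 — close enough.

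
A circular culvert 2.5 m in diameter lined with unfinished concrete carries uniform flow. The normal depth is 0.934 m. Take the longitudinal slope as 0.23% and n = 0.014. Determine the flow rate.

Q = 3.65 m³/s

For a circular section of diameter D = 2.5 m at depth y = 0.934 m, the central angle is θ = 2 arccos(1 − 2y/D) = 2.63 rad. Then A = (D²/8)(θ − sin θ) = 1.673 m² and P = Dθ/2 = 3.288 m.
Hydraulic radius R = A/P = 1.673/3.288 = 0.5088 m.
Manning's equation: Q = (1/n) A R^(2/3) S^(1/2) = (1/0.014) × 1.673 × 0.5088^(2/3) × 0.0023^(1/2) = 3.65 m³/s.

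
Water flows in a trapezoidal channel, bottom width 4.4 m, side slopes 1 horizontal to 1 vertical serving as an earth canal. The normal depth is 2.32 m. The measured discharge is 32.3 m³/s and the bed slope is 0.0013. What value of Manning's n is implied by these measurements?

n = 0.022

With bottom width b = 4.4 m and side slope z = 1: A = (b + zy)y = (4.4 + 1×2.32)×2.32 = 15.59 m²; P = b + 2y√(1+z²) = 4.4 + 2×2.32×1.414 = 10.96 m.
Hydraulic radius R = A/P = 15.59/10.96 = 1.422 m.
Rearranging Manning's equation: n = (1/Q) A R^(2/3) S^(1/2) = (1/32.3) × 15.59 × 1.422^(2/3) × √0.0013 = 0.022.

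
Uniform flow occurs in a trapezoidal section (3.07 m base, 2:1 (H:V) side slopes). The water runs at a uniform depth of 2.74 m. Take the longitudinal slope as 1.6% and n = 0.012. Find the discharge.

Q = 328 m³/s

With bottom width b = 3.07 m and side slope z = 2: A = (b + zy)y = (3.07 + 2×2.74)×2.74 = 23.43 m²; P = b + 2y√(1+z²) = 3.07 + 2×2.74×2.236 = 15.32 m.
Hydraulic radius R = A/P = 23.43/15.32 = 1.529 m.
Manning's equation: Q = (1/n) A R^(2/3) S^(1/2) = (1/0.012) × 23.43 × 1.529^(2/3) × 0.016^(1/2) = 328 m³/s.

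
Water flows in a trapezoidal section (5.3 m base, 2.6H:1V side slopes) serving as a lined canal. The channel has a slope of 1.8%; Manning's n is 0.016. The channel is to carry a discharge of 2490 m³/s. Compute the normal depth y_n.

y_n = 6.21 m

Manning's equation rearranged: A R^(2/3) = nQ / (1·√S) = 0.016 × 2490 / (√0.018) = 296.9.
At y = 4.94 m: A R^(2/3) = 175.1 — too small.
At y = 6.21 m: A R^(2/3) = 297.5 — matches.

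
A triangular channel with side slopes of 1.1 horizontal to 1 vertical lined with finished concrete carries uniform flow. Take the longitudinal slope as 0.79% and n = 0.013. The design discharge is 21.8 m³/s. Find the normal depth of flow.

Manning's equation rearranged: A R^(2/3) = nQ / (1·√S) = 0.013 × 21.8 / (√0.0079) = 3.188.
At y = 2.19 m: A R^(2/3) = 4.585 — too large.
At y = 1.66 m: A R^(2/3) = 2.19 — too small.
At y = 1.91 m: A R^(2/3) = 3.184 — close enough.

y_n = 1.91 m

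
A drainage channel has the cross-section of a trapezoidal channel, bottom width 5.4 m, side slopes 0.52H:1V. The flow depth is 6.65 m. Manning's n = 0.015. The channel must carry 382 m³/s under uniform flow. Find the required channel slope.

With bottom width b = 5.4 m and side slope z = 0.52: A = (b + zy)y = (5.4 + 0.52×6.65)×6.65 = 58.91 m²; P = b + 2y√(1+z²) = 5.4 + 2×6.65×1.127 = 20.39 m.
Hydraulic radius R = A/P = 58.91/20.39 = 2.889 m.
From Manning's equation, S = [nQ / (1 A R^(2/3))]² = [0.015 × 382 / (1 × 58.91 × 2.889^(2/3))]² = 0.0023.

S = 0.0023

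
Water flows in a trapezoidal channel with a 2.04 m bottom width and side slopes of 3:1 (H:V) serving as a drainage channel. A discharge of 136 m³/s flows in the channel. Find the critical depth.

y_c = 3.03 m

At critical depth, Q² T / (g A³) = 1, i.e. A³/T = Q²/g = 136²/9.81 = 1885.
Try y = 2.21 m: A³/T = 459.8 — short.
Try y = 3.84 m: A³/T = 5629 — over.
Try y = 3.03 m: A³/T = 1897 — ≈ 1885.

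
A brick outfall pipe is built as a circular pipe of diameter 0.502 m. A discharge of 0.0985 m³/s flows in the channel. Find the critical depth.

At critical depth, Q² T / (g A³) = 1, i.e. A³/T = Q²/g = 0.0985²/9.81 = 0.000989.
Try y = 0.185 m: A³/T = 0.0005994 — too small.
Try y = 0.253 m: A³/T = 0.00199 — too large.
Try y = 0.211 m: A³/T = 0.0009936 — ≈ 0.000989.

y_c = 0.211 m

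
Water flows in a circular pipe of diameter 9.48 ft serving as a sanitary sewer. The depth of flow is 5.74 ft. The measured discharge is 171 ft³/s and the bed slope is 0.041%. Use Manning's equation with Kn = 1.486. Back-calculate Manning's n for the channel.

n = 0.015

For a circular section of diameter D = 9.48 ft at depth y = 5.74 ft, the central angle is θ = 2 arccos(1 − 2y/D) = 3.567 rad. Then A = (D²/8)(θ − sin θ) = 44.7 ft² and P = Dθ/2 = 16.91 ft.
Hydraulic radius R = A/P = 44.7/16.91 = 2.644 ft.
Rearranging Manning's equation: n = (1.486/Q) A R^(2/3) S^(1/2) = (1.486/171) × 44.7 × 2.644^(2/3) × √0.00041 = 0.015.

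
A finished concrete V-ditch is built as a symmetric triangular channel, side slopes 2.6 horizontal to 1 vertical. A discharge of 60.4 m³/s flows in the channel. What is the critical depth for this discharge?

y_c = 2.56 m

At critical depth, Q² T / (g A³) = 1, i.e. A³/T = Q²/g = 60.4²/9.81 = 371.9.
At y = 2.81 m: A³/T = 592.2 — high.
At y = 1.83 m: A³/T = 69.37 — low.
At y = 2.56 m: A³/T = 371.6 — ≈ 371.9.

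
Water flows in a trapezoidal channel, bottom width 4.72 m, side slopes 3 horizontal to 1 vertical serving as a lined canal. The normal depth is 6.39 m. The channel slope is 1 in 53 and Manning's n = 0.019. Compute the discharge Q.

Q = 2490 m³/s

With bottom width b = 4.72 m and side slope z = 3: A = (b + zy)y = (4.72 + 3×6.39)×6.39 = 152.7 m²; P = b + 2y√(1+z²) = 4.72 + 2×6.39×3.162 = 45.13 m.
Hydraulic radius R = A/P = 152.7/45.13 = 3.382 m.
Manning's equation: Q = (1/n) A R^(2/3) S^(1/2) = (1/0.019) × 152.7 × 3.382^(2/3) × 0.01887^(1/2) = 2490 m³/s.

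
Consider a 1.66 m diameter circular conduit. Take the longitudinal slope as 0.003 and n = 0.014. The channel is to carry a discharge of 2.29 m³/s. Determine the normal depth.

Manning's equation rearranged: A R^(2/3) = nQ / (1·√S) = 0.014 × 2.29 / (√0.003) = 0.5853.
Trying y = 0.698 m: A R^(2/3) = 0.4443 — low.
Trying y = 0.996 m: A R^(2/3) = 0.809 — high.
Trying y = 0.816 m: A R^(2/3) = 0.5849 — matches.

y_n = 0.816 m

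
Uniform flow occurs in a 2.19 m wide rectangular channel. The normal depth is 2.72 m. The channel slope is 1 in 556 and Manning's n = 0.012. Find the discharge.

Flow area A = b·y = 2.19 × 2.72 = 5.957 m². Wetted perimeter P = b + 2y = 2.19 + 2×2.72 = 7.63 m.
Hydraulic radius R = A/P = 5.957/7.63 = 0.7807 m.
Manning's equation: Q = (1/n) A R^(2/3) S^(1/2) = (1/0.012) × 5.957 × 0.7807^(2/3) × 0.001799^(1/2) = 17.8 m³/s.

Q = 17.8 m³/s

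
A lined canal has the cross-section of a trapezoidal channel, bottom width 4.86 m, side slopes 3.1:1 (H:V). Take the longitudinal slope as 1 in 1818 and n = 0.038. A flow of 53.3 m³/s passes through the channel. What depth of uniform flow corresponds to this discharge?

y_n = 3.49 m

Manning's equation rearranged: A R^(2/3) = nQ / (1·√S) = 0.038 × 53.3 / (√0.0005501) = 86.36.
Trying y = 3.79 m: A R^(2/3) = 104.2 — high.
Trying y = 2.72 m: A R^(2/3) = 49.48 — low.
Trying y = 3.49 m: A R^(2/3) = 86.37 — ≈ 86.36.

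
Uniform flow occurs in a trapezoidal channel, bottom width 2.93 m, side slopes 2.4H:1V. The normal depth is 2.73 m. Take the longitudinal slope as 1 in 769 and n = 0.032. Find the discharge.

With bottom width b = 2.93 m and side slope z = 2.4: A = (b + zy)y = (2.93 + 2.4×2.73)×2.73 = 25.89 m²; P = b + 2y√(1+z²) = 2.93 + 2×2.73×2.6 = 17.13 m.
Hydraulic radius R = A/P = 25.89/17.13 = 1.511 m.
Manning's equation: Q = (1/n) A R^(2/3) S^(1/2) = (1/0.032) × 25.89 × 1.511^(2/3) × 0.0013^(1/2) = 38.4 m³/s.

Q = 38.4 m³/s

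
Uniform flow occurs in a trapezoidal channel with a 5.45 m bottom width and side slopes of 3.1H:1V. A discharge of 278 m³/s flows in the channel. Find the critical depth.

y_c = 3.62 m

At critical depth, Q² T / (g A³) = 1, i.e. A³/T = Q²/g = 278²/9.81 = 7878.
At y = 4.49 m: A³/T = 19760 — over.
At y = 2.75 m: A³/T = 2523 — short.
At y = 3.62 m: A³/T = 7881 — close enough.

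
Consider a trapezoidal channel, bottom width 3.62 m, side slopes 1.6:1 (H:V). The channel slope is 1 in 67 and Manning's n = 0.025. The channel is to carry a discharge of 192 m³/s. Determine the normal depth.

y_n = 3.13 m

Manning's equation rearranged: A R^(2/3) = nQ / (1·√S) = 0.025 × 192 / (√0.01493) = 39.29.
Try y = 4.01 m: A R^(2/3) = 66.96 — high.
Try y = 2.47 m: A R^(2/3) = 23.91 — low.
Try y = 3.13 m: A R^(2/3) = 39.22 — close enough.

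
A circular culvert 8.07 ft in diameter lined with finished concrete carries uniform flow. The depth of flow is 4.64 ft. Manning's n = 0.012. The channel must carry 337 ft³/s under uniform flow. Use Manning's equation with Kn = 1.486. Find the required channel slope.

S = 0.00281

For a circular section of diameter D = 8.07 ft at depth y = 4.64 ft, the central angle is θ = 2 arccos(1 − 2y/D) = 3.443 rad. Then A = (D²/8)(θ − sin θ) = 30.44 ft² and P = Dθ/2 = 13.89 ft.
Hydraulic radius R = A/P = 30.44/13.89 = 2.191 ft.
From Manning's equation, S = [nQ / (1.486 A R^(2/3))]² = [0.012 × 337 / (1.486 × 30.44 × 2.191^(2/3))]² = 0.00281.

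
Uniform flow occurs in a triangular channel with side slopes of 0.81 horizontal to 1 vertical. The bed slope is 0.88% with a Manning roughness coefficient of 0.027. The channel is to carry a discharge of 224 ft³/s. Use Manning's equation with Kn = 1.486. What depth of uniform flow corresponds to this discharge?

y_n = 5.94 ft

Manning's equation rearranged: A R^(2/3) = nQ / (1.486·√S) = 0.027 × 224 / (1.486 × √0.0088) = 43.39.
Trying y = 4.71 ft: A R^(2/3) = 23.36 — short.
Trying y = 5.94 ft: A R^(2/3) = 43.37 — ≈ 43.39.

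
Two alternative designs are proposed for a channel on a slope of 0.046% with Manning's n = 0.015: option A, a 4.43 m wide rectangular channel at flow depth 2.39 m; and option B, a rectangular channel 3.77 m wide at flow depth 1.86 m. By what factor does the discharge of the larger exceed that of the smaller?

Channel A: Flow area A = b·y = 4.43 × 2.39 = 10.59 m². Wetted perimeter P = b + 2y = 4.43 + 2×2.39 = 9.21 m. Hydraulic radius R = A/P = 10.59/9.21 = 1.15 m. Q_A = (1/0.015)·10.59·1.15^(2/3)·√0.00046 = 16.61 m³/s.
Channel B: Flow area A = b·y = 3.77 × 1.86 = 7.012 m². Wetted perimeter P = b + 2y = 3.77 + 2×1.86 = 7.49 m. Hydraulic radius R = A/P = 7.012/7.49 = 0.9362 m. Q_B = (1/0.015)·7.012·0.9362^(2/3)·√0.00046 = 9.595 m³/s.
The larger discharge is 16.61 m³/s and the smaller is 9.595 m³/s; the ratio is 1.73.

1.73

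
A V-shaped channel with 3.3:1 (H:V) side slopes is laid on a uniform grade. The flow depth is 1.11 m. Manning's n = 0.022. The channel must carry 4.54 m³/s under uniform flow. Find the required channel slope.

For a triangular section with side slope z = 3.3: A = zy² = 3.3×1.11² = 4.066 m²; P = 2y√(1+z²) = 2×1.11×3.448 = 7.655 m.
Hydraulic radius R = A/P = 4.066/7.655 = 0.5311 m.
From Manning's equation, S = [nQ / (1 A R^(2/3))]² = [0.022 × 4.54 / (1 × 4.066 × 0.5311^(2/3))]² = 0.0014.

S = 0.0014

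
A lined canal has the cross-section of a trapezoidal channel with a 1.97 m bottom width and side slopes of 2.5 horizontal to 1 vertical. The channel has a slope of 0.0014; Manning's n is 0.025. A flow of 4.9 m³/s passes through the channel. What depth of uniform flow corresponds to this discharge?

Manning's equation rearranged: A R^(2/3) = nQ / (1·√S) = 0.025 × 4.9 / (√0.0014) = 3.274.
Try y = 0.873 m: A R^(2/3) = 2.414 — too small.
Try y = 1.26 m: A R^(2/3) = 5.263 — too large.
Try y = 1.01 m: A R^(2/3) = 3.275 — ≈ 3.274.

y_n = 1.01 m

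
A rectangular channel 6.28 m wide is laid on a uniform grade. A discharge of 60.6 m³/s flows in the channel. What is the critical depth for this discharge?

y_c = 2.12 m

For a rectangular channel, critical depth y_c = (q²/g)^(1/3) where q = Q/b = 60.6/6.28 = 9.65 m²/s.
So y_c = (9.65²/9.81)^(1/3) = 2.12 m.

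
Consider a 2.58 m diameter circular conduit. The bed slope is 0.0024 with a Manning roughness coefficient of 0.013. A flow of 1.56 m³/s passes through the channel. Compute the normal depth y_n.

Manning's equation rearranged: A R^(2/3) = nQ / (1·√S) = 0.013 × 1.56 / (√0.0024) = 0.414.
Try y = 0.458 m: A R^(2/3) = 0.2681 — too small.
Try y = 0.663 m: A R^(2/3) = 0.5645 — too large.
Try y = 0.567 m: A R^(2/3) = 0.4133 — ≈ 0.414.

y_n = 0.567 m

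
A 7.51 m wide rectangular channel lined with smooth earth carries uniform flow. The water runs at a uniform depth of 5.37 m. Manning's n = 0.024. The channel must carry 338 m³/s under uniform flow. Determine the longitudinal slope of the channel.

Flow area A = b·y = 7.51 × 5.37 = 40.33 m². Wetted perimeter P = b + 2y = 7.51 + 2×5.37 = 18.25 m.
Hydraulic radius R = A/P = 40.33/18.25 = 2.21 m.
From Manning's equation, S = [nQ / (1 A R^(2/3))]² = [0.024 × 338 / (1 × 40.33 × 2.21^(2/3))]² = 0.0141.

S = 0.0141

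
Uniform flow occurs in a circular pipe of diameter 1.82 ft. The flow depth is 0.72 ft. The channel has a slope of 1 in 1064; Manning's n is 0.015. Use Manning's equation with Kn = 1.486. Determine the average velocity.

For a circular section of diameter D = 1.82 ft at depth y = 0.72 ft, the central angle is θ = 2 arccos(1 − 2y/D) = 2.721 rad. Then A = (D²/8)(θ − sin θ) = 0.9575 ft² and P = Dθ/2 = 2.476 ft.
Hydraulic radius R = A/P = 0.9575/2.476 = 0.3867 ft.
From Manning's equation, V = (1.486/n) R^(2/3) S^(1/2) = (1.486/0.015) × 0.3867^(2/3) × 0.0009398^(1/2) = 1.61 ft/s.

V = 1.61 ft/s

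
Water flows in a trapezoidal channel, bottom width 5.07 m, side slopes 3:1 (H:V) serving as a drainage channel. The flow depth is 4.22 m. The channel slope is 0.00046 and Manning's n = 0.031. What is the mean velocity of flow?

V = 1.22 m/s

With bottom width b = 5.07 m and side slope z = 3: A = (b + zy)y = (5.07 + 3×4.22)×4.22 = 74.82 m²; P = b + 2y√(1+z²) = 5.07 + 2×4.22×3.162 = 31.76 m.
Hydraulic radius R = A/P = 74.82/31.76 = 2.356 m.
From Manning's equation, V = (1/n) R^(2/3) S^(1/2) = (1/0.031) × 2.356^(2/3) × 0.00046^(1/2) = 1.22 m/s.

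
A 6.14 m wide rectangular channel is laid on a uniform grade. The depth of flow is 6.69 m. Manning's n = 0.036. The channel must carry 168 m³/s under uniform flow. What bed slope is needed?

Flow area A = b·y = 6.14 × 6.69 = 41.08 m². Wetted perimeter P = b + 2y = 6.14 + 2×6.69 = 19.52 m.
Hydraulic radius R = A/P = 41.08/19.52 = 2.104 m.
From Manning's equation, S = [nQ / (1 A R^(2/3))]² = [0.036 × 168 / (1 × 41.08 × 2.104^(2/3))]² = 0.00804.

S = 0.00804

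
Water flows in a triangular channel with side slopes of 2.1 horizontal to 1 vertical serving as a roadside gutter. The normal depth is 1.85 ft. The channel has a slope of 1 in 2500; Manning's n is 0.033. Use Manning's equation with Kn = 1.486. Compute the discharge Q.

Q = 5.74 ft³/s

For a triangular section with side slope z = 2.1: A = zy² = 2.1×1.85² = 7.187 ft²; P = 2y√(1+z²) = 2×1.85×2.326 = 8.606 ft.
Hydraulic radius R = A/P = 7.187/8.606 = 0.8351 ft.
Manning's equation: Q = (1.486/n) A R^(2/3) S^(1/2) = (1.486/0.033) × 7.187 × 0.8351^(2/3) × 0.0004^(1/2) = 5.74 ft³/s.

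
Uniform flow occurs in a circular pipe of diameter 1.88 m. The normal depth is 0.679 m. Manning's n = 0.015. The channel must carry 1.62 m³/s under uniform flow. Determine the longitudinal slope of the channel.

S = 0.0027

For a circular section of diameter D = 1.88 m at depth y = 0.679 m, the central angle is θ = 2 arccos(1 − 2y/D) = 2.579 rad. Then A = (D²/8)(θ − sin θ) = 0.9037 m² and P = Dθ/2 = 2.424 m.
Hydraulic radius R = A/P = 0.9037/2.424 = 0.3728 m.
From Manning's equation, S = [nQ / (1 A R^(2/3))]² = [0.015 × 1.62 / (1 × 0.9037 × 0.3728^(2/3))]² = 0.0027.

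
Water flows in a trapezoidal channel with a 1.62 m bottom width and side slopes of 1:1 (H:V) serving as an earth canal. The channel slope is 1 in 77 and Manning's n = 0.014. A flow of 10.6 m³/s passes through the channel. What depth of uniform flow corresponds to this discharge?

y_n = 0.83 m

Manning's equation rearranged: A R^(2/3) = nQ / (1·√S) = 0.014 × 10.6 / (√0.01299) = 1.302.
Trying y = 0.57 m: A R^(2/3) = 0.662 — too small.
Trying y = 1.06 m: A R^(2/3) = 2.055 — too large.
Trying y = 0.83 m: A R^(2/3) = 1.302 — ≈ 1.302.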